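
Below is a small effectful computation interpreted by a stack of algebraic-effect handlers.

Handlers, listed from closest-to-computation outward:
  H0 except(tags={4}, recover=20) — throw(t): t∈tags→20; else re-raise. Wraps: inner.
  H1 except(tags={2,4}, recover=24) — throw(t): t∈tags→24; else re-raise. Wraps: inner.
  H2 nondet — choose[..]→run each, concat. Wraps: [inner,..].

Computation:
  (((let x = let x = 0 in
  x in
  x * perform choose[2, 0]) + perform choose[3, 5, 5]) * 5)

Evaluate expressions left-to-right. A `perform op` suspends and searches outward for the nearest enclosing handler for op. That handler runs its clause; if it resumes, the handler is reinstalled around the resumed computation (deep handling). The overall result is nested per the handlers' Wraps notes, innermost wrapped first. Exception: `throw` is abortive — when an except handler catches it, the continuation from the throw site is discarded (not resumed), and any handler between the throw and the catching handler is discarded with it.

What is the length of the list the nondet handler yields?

Answer: 6

Working:
choose[2, 0] @ H2
  branch[0] choose=2:
    choose[3, 5, 5] @ H2
      branch[0] choose=3:
        H0 returns 15
        H1 returns 15
        H2 returns [15]
      branch[1] choose=5:
        H0 returns 25
        H1 returns 25
        H2 returns [25]
      branch[2] choose=5:
        H0 returns 25
        H1 returns 25
        H2 returns [25]
  branch[1] choose=0:
    choose[3, 5, 5] @ H2
      branch[0] choose=3:
        H0 returns 15
        H1 returns 15
        H2 returns [15]
      branch[1] choose=5:
        H0 returns 25
        H1 returns 25
        H2 returns [25]
      branch[2] choose=5:
        H0 returns 25
        H1 returns 25
        H2 returns [25]
= [15, 25, 25, 15, 25, 25]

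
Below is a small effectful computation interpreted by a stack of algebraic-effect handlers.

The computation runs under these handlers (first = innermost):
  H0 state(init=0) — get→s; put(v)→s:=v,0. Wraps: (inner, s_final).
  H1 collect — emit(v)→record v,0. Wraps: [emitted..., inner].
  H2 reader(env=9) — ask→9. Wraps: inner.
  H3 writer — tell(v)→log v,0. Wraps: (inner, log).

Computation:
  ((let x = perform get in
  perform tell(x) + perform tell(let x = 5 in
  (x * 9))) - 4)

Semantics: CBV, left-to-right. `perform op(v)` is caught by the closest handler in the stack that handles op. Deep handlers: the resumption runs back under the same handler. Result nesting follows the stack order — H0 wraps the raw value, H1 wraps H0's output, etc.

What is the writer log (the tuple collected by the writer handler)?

Evaluation trace:
get @ H0 ⇒ 0
tell(0) @ H3 ⇒ log+=0
tell(45) @ H3 ⇒ log+=45
H0 returns (-4, 0)
H1 returns [(-4, 0)]
H2 returns [(-4, 0)]
H3 returns ([(-4, 0)], (0, 45))
= ([(-4, 0)], (0, 45))

Answer: (0, 45)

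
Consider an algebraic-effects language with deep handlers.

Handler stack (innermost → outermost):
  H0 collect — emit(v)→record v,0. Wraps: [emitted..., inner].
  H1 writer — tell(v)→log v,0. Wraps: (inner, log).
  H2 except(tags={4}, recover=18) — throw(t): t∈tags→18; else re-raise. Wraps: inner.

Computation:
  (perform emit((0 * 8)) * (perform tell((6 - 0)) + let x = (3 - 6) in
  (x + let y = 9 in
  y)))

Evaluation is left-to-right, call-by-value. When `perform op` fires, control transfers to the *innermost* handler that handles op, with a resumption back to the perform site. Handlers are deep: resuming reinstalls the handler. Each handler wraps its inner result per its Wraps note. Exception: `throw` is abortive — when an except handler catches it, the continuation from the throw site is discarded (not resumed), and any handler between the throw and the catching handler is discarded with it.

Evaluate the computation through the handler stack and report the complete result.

Evaluation trace:
emit(0) @ H0 ⇒ out+=0
tell(6) @ H1 ⇒ log+=6
H0 returns [0, 0]
H1 returns ([0, 0], (6))
H2 returns ([0, 0], (6))
= ([0, 0], (6))

Answer: ([0, 0], (6))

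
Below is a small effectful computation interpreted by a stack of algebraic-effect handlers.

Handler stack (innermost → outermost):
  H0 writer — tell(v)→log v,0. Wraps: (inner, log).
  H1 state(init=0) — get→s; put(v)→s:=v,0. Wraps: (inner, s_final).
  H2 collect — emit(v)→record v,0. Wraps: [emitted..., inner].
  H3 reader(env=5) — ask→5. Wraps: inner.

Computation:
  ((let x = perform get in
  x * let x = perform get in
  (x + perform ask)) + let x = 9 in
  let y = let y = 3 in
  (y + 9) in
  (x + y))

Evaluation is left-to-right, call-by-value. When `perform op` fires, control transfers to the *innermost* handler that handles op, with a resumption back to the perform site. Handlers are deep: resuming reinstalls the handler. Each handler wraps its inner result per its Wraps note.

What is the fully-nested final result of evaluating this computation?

Working:
get @ H1 ⇒ 0
get @ H1 ⇒ 0
ask @ H3 ⇒ 5
H0 returns (21, ())
H1 returns ((21, ()), 0)
H2 returns [((21, ()), 0)]
H3 returns [((21, ()), 0)]
= [((21, ()), 0)]

Answer: [((21, ()), 0)]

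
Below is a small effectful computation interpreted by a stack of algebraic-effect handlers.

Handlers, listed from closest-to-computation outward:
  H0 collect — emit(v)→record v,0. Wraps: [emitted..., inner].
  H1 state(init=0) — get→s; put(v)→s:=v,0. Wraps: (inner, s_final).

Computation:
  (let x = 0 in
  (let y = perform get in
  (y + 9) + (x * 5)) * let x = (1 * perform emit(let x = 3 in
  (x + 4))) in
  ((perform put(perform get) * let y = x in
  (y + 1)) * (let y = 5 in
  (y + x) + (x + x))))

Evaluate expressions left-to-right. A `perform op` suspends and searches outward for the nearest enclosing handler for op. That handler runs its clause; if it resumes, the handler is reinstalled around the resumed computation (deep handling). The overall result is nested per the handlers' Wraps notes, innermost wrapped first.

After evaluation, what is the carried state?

Answer: 0

Step-by-step:
get @ H1 ⇒ 0
emit(7) @ H0 ⇒ out+=7
get @ H1 ⇒ 0
put(0) @ H1 ⇒ s:=0
H0 returns [7, 0]
H1 returns ([7, 0], 0)
= ([7, 0], 0)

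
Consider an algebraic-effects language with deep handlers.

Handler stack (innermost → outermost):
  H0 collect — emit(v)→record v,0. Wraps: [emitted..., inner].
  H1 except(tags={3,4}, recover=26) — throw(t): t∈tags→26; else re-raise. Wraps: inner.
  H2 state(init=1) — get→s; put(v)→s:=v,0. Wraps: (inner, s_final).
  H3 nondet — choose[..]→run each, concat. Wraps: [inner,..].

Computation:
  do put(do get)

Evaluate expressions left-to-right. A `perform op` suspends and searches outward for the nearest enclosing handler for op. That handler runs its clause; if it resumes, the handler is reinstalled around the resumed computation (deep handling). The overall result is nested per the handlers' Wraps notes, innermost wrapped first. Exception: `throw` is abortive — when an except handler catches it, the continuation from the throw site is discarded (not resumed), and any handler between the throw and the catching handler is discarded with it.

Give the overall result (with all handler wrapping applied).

Evaluation trace:
get @ H2 ⇒ 1
put(1) @ H2 ⇒ s:=1
H0 returns [0]
H1 returns [0]
H2 returns ([0], 1)
H3 returns [([0], 1)]
= [([0], 1)]

Answer: [([0], 1)]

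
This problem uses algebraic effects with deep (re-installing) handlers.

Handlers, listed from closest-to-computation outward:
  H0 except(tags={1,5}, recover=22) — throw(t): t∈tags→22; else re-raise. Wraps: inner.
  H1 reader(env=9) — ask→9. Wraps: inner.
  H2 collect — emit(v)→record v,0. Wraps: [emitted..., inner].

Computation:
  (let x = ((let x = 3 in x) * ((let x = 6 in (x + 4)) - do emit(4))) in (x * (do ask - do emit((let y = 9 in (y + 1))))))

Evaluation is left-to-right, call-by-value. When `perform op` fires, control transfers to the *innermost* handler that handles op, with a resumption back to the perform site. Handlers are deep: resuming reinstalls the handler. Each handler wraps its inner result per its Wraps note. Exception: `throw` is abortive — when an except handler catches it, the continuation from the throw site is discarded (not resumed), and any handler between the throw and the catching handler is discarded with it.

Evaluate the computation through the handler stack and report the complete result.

Step-by-step:
emit(4) @ H2 ⇒ out+=4
ask @ H1 ⇒ 9
emit(10) @ H2 ⇒ out+=10
H0 returns 270
H1 returns 270
H2 returns [4, 10, 270]
= [4, 10, 270]

Answer: [4, 10, 270]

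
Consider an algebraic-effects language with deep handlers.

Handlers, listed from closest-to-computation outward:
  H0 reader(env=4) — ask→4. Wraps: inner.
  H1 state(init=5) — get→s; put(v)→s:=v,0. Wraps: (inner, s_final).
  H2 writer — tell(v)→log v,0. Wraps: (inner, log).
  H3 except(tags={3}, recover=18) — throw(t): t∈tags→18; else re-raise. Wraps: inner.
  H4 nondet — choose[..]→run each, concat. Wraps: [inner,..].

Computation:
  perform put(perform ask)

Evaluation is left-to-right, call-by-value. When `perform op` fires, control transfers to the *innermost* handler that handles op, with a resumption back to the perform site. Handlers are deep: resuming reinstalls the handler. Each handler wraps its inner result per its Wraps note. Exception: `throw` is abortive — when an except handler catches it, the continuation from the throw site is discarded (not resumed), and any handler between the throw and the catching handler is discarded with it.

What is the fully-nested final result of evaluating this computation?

Answer: [((0, 4), ())]

Evaluation trace:
ask @ H0 ⇒ 4
put(4) @ H1 ⇒ s:=4
H0 returns 0
H1 returns (0, 4)
H2 returns ((0, 4), ())
H3 returns ((0, 4), ())
H4 returns [((0, 4), ())]
= [((0, 4), ())]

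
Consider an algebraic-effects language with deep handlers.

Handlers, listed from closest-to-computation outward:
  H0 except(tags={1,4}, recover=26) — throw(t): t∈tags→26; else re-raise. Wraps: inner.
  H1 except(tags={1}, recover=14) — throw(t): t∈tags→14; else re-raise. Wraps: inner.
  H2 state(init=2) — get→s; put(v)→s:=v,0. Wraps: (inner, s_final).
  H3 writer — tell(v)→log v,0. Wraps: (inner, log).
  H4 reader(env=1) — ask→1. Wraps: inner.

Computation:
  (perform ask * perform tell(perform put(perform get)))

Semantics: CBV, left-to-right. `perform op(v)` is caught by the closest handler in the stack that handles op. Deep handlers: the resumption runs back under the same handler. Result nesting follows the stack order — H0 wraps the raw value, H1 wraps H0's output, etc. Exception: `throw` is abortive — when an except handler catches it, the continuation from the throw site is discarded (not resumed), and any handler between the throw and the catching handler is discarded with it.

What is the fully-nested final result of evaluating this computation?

Working:
ask @ H4 ⇒ 1
get @ H2 ⇒ 2
put(2) @ H2 ⇒ s:=2
tell(0) @ H3 ⇒ log+=0
H0 returns 0
H1 returns 0
H2 returns (0, 2)
H3 returns ((0, 2), (0))
H4 returns ((0, 2), (0))
= ((0, 2), (0))

Answer: ((0, 2), (0))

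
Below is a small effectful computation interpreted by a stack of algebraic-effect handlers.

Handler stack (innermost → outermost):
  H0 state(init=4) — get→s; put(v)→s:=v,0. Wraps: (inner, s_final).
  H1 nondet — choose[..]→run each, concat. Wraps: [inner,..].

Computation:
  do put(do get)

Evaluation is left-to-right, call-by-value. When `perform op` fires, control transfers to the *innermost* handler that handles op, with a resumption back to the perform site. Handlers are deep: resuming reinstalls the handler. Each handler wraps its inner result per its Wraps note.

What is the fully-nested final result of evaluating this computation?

Answer: [(0, 4)]

Evaluation trace:
get @ H0 ⇒ 4
put(4) @ H0 ⇒ s:=4
H0 returns (0, 4)
H1 returns [(0, 4)]
= [(0, 4)]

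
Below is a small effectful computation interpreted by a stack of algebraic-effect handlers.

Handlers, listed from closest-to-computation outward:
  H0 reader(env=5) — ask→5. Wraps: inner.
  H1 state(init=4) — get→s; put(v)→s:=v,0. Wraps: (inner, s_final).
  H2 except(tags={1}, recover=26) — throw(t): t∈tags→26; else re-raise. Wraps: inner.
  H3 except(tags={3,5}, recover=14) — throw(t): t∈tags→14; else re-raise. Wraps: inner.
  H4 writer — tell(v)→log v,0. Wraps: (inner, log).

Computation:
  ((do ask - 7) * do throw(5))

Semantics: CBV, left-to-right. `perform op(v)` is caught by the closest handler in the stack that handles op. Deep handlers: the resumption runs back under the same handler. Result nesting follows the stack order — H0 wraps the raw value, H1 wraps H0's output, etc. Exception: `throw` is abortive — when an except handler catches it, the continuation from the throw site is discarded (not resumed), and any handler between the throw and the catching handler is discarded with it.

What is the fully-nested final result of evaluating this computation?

Answer: (14, ())

Evaluation trace:
ask @ H0 ⇒ 5
throw(5) @ H2 re-raised
throw(5) @ H3 caught ⇒ 14
H4 returns (14, ())
= (14, ())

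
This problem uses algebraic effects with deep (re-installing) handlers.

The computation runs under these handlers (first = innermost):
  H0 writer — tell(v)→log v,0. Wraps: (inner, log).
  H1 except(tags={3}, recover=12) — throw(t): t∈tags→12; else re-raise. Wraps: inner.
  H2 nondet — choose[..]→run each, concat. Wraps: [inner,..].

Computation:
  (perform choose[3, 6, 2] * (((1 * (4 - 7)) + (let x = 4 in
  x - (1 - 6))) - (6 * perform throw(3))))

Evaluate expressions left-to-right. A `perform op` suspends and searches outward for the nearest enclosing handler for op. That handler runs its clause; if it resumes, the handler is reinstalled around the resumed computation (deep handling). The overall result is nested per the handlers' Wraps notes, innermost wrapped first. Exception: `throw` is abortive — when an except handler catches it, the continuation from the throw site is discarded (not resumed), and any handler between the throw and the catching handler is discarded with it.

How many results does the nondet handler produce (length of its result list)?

Step-by-step:
choose[3, 6, 2] @ H2
  branch[0] choose=3:
    throw(3) @ H1 caught ⇒ 12
    H2 returns [12]
  branch[1] choose=6:
    throw(3) @ H1 caught ⇒ 12
    H2 returns [12]
  branch[2] choose=2:
    throw(3) @ H1 caught ⇒ 12
    H2 returns [12]
= [12, 12, 12]

Answer: 3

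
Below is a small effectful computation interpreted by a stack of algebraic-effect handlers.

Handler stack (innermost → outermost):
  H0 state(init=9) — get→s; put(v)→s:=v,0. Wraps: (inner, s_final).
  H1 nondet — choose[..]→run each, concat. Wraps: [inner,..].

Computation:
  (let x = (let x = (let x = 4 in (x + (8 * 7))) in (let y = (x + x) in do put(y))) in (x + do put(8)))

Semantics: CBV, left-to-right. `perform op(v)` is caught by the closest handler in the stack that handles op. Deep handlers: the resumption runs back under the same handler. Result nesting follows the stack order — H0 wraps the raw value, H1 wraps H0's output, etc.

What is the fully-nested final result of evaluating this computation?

Working:
put(120) @ H0 ⇒ s:=120
put(8) @ H0 ⇒ s:=8
H0 returns (0, 8)
H1 returns [(0, 8)]
= [(0, 8)]

Answer: [(0, 8)]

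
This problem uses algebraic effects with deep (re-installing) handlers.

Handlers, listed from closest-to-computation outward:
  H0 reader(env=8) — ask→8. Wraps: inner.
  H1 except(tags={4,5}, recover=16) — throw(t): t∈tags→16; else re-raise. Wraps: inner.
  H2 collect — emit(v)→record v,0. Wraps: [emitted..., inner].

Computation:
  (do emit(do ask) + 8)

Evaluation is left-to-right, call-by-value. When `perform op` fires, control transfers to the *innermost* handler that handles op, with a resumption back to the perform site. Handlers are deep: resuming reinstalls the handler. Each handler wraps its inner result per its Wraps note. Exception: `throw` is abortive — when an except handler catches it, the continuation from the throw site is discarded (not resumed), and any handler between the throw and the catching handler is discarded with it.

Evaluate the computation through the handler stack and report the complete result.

Answer: [8, 8]

Working:
ask @ H0 ⇒ 8
emit(8) @ H2 ⇒ out+=8
H0 returns 8
H1 returns 8
H2 returns [8, 8]
= [8, 8]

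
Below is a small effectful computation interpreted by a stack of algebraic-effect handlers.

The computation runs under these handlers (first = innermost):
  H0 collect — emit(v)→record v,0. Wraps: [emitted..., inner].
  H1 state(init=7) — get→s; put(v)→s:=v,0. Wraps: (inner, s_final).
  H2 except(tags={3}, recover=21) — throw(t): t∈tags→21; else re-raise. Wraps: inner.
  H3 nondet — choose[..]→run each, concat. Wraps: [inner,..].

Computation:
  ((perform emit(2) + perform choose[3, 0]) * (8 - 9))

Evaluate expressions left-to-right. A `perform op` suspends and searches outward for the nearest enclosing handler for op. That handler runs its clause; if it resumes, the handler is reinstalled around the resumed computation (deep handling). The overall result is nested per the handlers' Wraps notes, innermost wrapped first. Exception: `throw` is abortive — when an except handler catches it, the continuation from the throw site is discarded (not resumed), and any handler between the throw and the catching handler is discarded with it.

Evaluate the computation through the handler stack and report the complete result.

Evaluation trace:
emit(2) @ H0 ⇒ out+=2
choose[3, 0] @ H3
  branch[0] choose=3:
    H0 returns [2, -3]
    H1 returns ([2, -3], 7)
    H2 returns ([2, -3], 7)
    H3 returns [([2, -3], 7)]
  branch[1] choose=0:
    H0 returns [2, 0]
    H1 returns ([2, 0], 7)
    H2 returns ([2, 0], 7)
    H3 returns [([2, 0], 7)]
= [([2, -3], 7), ([2, 0], 7)]

Answer: [([2, -3], 7), ([2, 0], 7)]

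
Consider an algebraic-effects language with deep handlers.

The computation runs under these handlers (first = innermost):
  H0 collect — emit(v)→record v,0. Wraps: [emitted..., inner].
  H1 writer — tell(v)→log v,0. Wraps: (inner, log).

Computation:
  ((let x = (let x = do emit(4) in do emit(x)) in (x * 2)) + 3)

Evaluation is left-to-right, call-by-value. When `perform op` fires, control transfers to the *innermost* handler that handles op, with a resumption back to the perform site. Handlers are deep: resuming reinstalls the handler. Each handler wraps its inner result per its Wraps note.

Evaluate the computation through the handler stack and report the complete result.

Evaluation trace:
emit(4) @ H0 ⇒ out+=4
emit(0) @ H0 ⇒ out+=0
H0 returns [4, 0, 3]
H1 returns ([4, 0, 3], ())
= ([4, 0, 3], ())

Answer: ([4, 0, 3], ())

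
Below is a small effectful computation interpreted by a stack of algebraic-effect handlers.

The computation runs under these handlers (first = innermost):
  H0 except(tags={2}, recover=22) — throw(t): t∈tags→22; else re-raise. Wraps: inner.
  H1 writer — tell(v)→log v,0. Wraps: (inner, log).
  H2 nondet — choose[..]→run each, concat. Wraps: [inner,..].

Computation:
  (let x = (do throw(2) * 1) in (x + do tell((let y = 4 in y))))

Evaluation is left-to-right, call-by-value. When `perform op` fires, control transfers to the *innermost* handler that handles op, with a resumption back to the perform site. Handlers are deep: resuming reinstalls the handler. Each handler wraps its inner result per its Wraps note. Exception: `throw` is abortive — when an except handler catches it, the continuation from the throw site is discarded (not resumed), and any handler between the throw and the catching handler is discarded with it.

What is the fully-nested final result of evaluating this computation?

Answer: [(22, ())]

Evaluation trace:
throw(2) @ H0 caught ⇒ 22
H1 returns (22, ())
H2 returns [(22, ())]
= [(22, ())]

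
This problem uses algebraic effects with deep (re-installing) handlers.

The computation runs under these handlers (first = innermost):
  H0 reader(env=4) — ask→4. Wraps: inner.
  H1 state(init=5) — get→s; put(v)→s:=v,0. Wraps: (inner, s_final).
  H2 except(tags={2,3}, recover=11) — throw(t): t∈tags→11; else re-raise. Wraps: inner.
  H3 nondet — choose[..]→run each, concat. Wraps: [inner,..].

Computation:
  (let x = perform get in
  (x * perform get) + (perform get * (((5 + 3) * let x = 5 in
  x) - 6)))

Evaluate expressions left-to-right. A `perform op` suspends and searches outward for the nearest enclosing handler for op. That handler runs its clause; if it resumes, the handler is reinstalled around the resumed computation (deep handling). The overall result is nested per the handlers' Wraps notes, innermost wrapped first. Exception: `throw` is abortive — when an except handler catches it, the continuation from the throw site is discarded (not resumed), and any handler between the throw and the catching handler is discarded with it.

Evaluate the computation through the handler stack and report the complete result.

Answer: [(195, 5)]

Step-by-step:
get @ H1 ⇒ 5
get @ H1 ⇒ 5
get @ H1 ⇒ 5
H0 returns 195
H1 returns (195, 5)
H2 returns (195, 5)
H3 returns [(195, 5)]
= [(195, 5)]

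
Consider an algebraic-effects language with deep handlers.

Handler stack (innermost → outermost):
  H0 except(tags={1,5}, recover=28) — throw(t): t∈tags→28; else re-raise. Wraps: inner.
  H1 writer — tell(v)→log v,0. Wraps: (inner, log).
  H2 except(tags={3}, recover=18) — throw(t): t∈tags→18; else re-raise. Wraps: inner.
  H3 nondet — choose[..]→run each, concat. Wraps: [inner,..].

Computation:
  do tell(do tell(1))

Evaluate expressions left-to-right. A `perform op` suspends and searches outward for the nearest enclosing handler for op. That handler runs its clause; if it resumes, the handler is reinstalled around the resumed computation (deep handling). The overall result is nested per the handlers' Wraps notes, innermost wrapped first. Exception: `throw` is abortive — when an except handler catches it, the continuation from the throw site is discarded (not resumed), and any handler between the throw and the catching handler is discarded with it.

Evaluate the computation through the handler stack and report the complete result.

Working:
tell(1) @ H1 ⇒ log+=1
tell(0) @ H1 ⇒ log+=0
H0 returns 0
H1 returns (0, (1, 0))
H2 returns (0, (1, 0))
H3 returns [(0, (1, 0))]
= [(0, (1, 0))]

Answer: [(0, (1, 0))]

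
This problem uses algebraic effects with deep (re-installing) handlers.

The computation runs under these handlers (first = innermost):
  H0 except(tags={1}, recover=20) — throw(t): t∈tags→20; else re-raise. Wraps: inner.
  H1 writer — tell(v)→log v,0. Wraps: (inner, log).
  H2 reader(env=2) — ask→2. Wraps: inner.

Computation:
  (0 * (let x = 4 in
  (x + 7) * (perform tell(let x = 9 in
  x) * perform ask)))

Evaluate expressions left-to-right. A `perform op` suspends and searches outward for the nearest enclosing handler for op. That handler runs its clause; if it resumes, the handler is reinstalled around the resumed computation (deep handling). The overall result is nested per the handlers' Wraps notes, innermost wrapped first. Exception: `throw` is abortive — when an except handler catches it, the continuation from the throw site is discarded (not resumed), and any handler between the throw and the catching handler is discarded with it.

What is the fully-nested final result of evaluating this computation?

Answer: (0, (9))

Working:
tell(9) @ H1 ⇒ log+=9
ask @ H2 ⇒ 2
H0 returns 0
H1 returns (0, (9))
H2 returns (0, (9))
= (0, (9))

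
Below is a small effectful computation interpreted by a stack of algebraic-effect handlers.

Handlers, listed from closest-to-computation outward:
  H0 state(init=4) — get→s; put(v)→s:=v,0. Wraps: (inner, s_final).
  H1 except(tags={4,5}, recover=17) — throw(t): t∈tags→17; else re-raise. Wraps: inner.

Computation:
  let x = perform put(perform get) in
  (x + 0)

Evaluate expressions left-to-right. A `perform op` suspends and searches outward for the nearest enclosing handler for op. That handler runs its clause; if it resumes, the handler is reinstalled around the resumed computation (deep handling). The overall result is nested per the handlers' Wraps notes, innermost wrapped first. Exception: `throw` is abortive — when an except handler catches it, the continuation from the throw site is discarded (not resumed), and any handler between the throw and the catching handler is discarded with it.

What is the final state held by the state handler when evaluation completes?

Evaluation trace:
get @ H0 ⇒ 4
put(4) @ H0 ⇒ s:=4
H0 returns (0, 4)
H1 returns (0, 4)
= (0, 4)

Answer: 4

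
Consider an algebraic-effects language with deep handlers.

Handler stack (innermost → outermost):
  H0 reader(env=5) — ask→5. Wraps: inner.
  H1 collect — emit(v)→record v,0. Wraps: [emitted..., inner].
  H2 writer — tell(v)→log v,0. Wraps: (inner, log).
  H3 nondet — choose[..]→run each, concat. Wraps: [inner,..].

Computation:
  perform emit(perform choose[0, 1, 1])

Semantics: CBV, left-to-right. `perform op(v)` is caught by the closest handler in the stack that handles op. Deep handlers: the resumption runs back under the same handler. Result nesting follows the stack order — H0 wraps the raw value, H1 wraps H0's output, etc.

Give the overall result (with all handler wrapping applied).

Answer: [([0, 0], ()), ([1, 0], ()), ([1, 0], ())]

Evaluation trace:
choose[0, 1, 1] @ H3
  branch[0] choose=0:
    emit(0) @ H1 ⇒ out+=0
    H0 returns 0
    H1 returns [0, 0]
    H2 returns ([0, 0], ())
    H3 returns [([0, 0], ())]
  branch[1] choose=1:
    emit(1) @ H1 ⇒ out+=1
    H0 returns 0
    H1 returns [1, 0]
    H2 returns ([1, 0], ())
    H3 returns [([1, 0], ())]
  branch[2] choose=1:
    emit(1) @ H1 ⇒ out+=1
    H0 returns 0
    H1 returns [1, 0]
    H2 returns ([1, 0], ())
    H3 returns [([1, 0], ())]
= [([0, 0], ()), ([1, 0], ()), ([1, 0], ())]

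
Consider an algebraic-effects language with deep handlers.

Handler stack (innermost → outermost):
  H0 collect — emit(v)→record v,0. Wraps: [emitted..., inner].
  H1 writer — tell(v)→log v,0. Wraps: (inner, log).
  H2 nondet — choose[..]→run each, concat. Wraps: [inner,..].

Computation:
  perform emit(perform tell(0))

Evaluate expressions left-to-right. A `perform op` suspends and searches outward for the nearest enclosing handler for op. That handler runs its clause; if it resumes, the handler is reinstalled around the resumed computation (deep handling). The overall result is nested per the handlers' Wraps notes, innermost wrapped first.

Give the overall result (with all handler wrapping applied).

Answer: [([0, 0], (0))]

Evaluation trace:
tell(0) @ H1 ⇒ log+=0
emit(0) @ H0 ⇒ out+=0
H0 returns [0, 0]
H1 returns ([0, 0], (0))
H2 returns [([0, 0], (0))]
= [([0, 0], (0))]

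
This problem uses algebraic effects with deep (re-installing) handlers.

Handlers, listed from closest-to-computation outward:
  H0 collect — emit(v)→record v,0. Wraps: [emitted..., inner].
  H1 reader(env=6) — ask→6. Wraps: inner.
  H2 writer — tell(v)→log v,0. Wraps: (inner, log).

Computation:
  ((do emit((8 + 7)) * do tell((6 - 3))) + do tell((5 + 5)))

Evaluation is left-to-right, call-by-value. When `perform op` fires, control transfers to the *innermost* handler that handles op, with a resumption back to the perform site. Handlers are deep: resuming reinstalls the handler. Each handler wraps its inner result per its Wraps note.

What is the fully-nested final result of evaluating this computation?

Step-by-step:
emit(15) @ H0 ⇒ out+=15
tell(3) @ H2 ⇒ log+=3
tell(10) @ H2 ⇒ log+=10
H0 returns [15, 0]
H1 returns [15, 0]
H2 returns ([15, 0], (3, 10))
= ([15, 0], (3, 10))

Answer: ([15, 0], (3, 10))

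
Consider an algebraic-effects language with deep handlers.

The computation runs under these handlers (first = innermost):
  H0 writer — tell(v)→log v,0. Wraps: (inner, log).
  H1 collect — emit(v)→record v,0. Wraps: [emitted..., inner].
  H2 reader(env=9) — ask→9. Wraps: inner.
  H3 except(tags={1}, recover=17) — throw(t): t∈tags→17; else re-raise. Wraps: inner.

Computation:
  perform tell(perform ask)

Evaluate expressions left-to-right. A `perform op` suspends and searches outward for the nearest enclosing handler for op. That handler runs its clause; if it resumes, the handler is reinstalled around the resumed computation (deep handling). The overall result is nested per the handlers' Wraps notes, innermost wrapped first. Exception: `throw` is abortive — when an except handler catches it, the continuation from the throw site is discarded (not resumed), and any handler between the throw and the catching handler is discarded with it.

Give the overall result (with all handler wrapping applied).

Step-by-step:
ask @ H2 ⇒ 9
tell(9) @ H0 ⇒ log+=9
H0 returns (0, (9))
H1 returns [(0, (9))]
H2 returns [(0, (9))]
H3 returns [(0, (9))]
= [(0, (9))]

Answer: [(0, (9))]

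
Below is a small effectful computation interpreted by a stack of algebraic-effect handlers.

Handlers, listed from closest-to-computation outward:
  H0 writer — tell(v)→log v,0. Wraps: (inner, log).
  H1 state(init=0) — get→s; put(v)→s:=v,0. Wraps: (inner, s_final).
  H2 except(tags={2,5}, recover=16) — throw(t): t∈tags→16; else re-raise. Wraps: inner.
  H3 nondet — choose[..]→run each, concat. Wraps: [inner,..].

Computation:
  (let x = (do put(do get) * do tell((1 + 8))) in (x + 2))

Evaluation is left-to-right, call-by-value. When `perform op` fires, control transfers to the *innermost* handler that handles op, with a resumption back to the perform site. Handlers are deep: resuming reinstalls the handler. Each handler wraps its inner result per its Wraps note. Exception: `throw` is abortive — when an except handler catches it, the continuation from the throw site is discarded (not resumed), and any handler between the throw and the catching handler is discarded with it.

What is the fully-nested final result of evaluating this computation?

Answer: [((2, (9)), 0)]

Evaluation trace:
get @ H1 ⇒ 0
put(0) @ H1 ⇒ s:=0
tell(9) @ H0 ⇒ log+=9
H0 returns (2, (9))
H1 returns ((2, (9)), 0)
H2 returns ((2, (9)), 0)
H3 returns [((2, (9)), 0)]
= [((2, (9)), 0)]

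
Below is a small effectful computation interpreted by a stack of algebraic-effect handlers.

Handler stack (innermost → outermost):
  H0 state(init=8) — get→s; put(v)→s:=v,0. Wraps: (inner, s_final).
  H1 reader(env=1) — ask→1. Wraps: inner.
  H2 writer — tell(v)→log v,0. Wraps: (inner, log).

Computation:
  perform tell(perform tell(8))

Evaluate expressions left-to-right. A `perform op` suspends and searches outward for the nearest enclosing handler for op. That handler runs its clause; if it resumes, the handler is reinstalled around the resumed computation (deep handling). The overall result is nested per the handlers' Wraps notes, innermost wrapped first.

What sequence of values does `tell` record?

Step-by-step:
tell(8) @ H2 ⇒ log+=8
tell(0) @ H2 ⇒ log+=0
H0 returns (0, 8)
H1 returns (0, 8)
H2 returns ((0, 8), (8, 0))
= ((0, 8), (8, 0))

Answer: (8, 0)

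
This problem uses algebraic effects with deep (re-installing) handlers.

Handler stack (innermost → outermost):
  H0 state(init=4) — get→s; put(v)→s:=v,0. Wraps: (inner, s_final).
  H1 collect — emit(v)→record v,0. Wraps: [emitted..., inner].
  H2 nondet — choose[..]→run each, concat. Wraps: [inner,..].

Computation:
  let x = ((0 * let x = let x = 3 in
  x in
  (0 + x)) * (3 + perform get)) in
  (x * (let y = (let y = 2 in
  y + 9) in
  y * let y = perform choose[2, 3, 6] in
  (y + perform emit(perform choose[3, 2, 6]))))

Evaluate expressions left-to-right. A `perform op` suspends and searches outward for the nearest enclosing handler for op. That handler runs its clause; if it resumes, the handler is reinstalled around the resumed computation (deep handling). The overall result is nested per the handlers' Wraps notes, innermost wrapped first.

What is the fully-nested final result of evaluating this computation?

Answer: [[3, (0, 4)], [2, (0, 4)], [6, (0, 4)], [3, (0, 4)], [2, (0, 4)], [6, (0, 4)], [3, (0, 4)], [2, (0, 4)], [6, (0, 4)]]

Working:
get @ H0 ⇒ 4
choose[2, 3, 6] @ H2
  branch[0] choose=2:
    choose[3, 2, 6] @ H2
      branch[0] choose=3:
        emit(3) @ H1 ⇒ out+=3
        H0 returns (0, 4)
        H1 returns [3, (0, 4)]
        H2 returns [[3, (0, 4)]]
      branch[1] choose=2:
        emit(2) @ H1 ⇒ out+=2
        H0 returns (0, 4)
        H1 returns [2, (0, 4)]
        H2 returns [[2, (0, 4)]]
      branch[2] choose=6:
        emit(6) @ H1 ⇒ out+=6
        H0 returns (0, 4)
        H1 returns [6, (0, 4)]
        H2 returns [[6, (0, 4)]]
  branch[1] choose=3:
    choose[3, 2, 6] @ H2
      branch[0] choose=3:
        emit(3) @ H1 ⇒ out+=3
        H0 returns (0, 4)
        H1 returns [3, (0, 4)]
        H2 returns [[3, (0, 4)]]
      branch[1] choose=2:
        emit(2) @ H1 ⇒ out+=2
        H0 returns (0, 4)
        H1 returns [2, (0, 4)]
        H2 returns [[2, (0, 4)]]
      branch[2] choose=6:
        emit(6) @ H1 ⇒ out+=6
        H0 returns (0, 4)
        H1 returns [6, (0, 4)]
        H2 returns [[6, (0, 4)]]
  branch[2] choose=6:
    choose[3, 2, 6] @ H2
      branch[0] choose=3:
        emit(3) @ H1 ⇒ out+=3
        H0 returns (0, 4)
        H1 returns [3, (0, 4)]
        H2 returns [[3, (0, 4)]]
      branch[1] choose=2:
        emit(2) @ H1 ⇒ out+=2
        H0 returns (0, 4)
        H1 returns [2, (0, 4)]
        H2 returns [[2, (0, 4)]]
      branch[2] choose=6:
        emit(6) @ H1 ⇒ out+=6
        H0 returns (0, 4)
        H1 returns [6, (0, 4)]
        H2 returns [[6, (0, 4)]]
= [[3, (0, 4)], [2, (0, 4)], [6, (0, 4)], [3, (0, 4)], [2, (0, 4)], [6, (0, 4)], [3, (0, 4)], [2, (0, 4)], [6, (0, 4)]]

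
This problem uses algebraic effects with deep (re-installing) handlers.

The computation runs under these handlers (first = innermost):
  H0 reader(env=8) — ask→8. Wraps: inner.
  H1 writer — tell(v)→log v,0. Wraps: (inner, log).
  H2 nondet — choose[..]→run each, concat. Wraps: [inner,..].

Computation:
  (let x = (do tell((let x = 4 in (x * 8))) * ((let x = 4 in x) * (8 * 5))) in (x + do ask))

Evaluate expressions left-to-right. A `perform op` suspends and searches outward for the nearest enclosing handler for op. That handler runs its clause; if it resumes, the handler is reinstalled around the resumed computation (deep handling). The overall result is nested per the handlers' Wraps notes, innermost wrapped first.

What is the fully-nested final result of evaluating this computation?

Answer: [(8, (32))]

Step-by-step:
tell(32) @ H1 ⇒ log+=32
ask @ H0 ⇒ 8
H0 returns 8
H1 returns (8, (32))
H2 returns [(8, (32))]
= [(8, (32))]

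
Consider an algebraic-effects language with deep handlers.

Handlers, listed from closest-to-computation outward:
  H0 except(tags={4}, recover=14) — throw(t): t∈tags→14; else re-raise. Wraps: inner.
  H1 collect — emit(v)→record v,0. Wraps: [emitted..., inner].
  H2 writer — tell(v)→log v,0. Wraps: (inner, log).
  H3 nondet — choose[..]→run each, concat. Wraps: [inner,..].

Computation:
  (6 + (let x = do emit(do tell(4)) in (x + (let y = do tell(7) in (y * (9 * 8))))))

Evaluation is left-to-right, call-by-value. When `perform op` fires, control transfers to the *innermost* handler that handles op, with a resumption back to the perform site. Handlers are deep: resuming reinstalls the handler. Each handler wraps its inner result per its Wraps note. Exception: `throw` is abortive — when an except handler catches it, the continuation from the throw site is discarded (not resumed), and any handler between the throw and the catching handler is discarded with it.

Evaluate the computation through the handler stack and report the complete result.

Answer: [([0, 6], (4, 7))]

Step-by-step:
tell(4) @ H2 ⇒ log+=4
emit(0) @ H1 ⇒ out+=0
tell(7) @ H2 ⇒ log+=7
H0 returns 6
H1 returns [0, 6]
H2 returns ([0, 6], (4, 7))
H3 returns [([0, 6], (4, 7))]
= [([0, 6], (4, 7))]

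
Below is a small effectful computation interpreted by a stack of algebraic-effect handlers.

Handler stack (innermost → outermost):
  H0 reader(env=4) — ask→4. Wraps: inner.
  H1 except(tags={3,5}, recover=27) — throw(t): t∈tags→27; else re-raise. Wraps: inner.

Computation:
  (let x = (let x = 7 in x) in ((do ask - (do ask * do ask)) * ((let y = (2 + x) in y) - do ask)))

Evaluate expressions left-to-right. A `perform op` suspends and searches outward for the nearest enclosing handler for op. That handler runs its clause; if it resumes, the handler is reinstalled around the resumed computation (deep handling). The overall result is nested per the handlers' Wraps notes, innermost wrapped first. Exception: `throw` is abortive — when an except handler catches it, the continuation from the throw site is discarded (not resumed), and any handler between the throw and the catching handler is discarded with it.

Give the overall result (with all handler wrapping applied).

Answer: -60

Step-by-step:
ask @ H0 ⇒ 4
ask @ H0 ⇒ 4
ask @ H0 ⇒ 4
ask @ H0 ⇒ 4
H0 returns -60
H1 returns -60
= -60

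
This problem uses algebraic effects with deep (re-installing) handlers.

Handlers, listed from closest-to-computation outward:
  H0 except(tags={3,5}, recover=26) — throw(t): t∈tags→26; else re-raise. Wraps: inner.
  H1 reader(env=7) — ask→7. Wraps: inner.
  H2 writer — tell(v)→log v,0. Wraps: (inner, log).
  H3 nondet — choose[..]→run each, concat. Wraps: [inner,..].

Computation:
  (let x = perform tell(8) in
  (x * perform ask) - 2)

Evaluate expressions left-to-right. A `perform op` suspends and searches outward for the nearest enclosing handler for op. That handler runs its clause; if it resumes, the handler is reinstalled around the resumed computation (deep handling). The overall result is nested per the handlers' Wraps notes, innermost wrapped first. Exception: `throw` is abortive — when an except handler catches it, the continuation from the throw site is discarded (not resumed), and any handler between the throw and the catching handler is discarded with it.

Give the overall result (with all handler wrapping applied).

Answer: [(-2, (8))]

Working:
tell(8) @ H2 ⇒ log+=8
ask @ H1 ⇒ 7
H0 returns -2
H1 returns -2
H2 returns (-2, (8))
H3 returns [(-2, (8))]
= [(-2, (8))]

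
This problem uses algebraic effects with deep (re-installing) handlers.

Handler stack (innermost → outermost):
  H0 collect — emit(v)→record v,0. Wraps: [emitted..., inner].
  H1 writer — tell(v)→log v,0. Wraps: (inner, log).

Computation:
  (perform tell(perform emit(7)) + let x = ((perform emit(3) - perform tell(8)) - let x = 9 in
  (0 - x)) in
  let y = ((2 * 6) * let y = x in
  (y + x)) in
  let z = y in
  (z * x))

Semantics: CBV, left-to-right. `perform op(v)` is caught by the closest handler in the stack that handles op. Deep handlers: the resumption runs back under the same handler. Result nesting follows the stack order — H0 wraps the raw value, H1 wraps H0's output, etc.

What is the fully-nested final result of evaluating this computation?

Evaluation trace:
emit(7) @ H0 ⇒ out+=7
tell(0) @ H1 ⇒ log+=0
emit(3) @ H0 ⇒ out+=3
tell(8) @ H1 ⇒ log+=8
H0 returns [7, 3, 1944]
H1 returns ([7, 3, 1944], (0, 8))
= ([7, 3, 1944], (0, 8))

Answer: ([7, 3, 1944], (0, 8))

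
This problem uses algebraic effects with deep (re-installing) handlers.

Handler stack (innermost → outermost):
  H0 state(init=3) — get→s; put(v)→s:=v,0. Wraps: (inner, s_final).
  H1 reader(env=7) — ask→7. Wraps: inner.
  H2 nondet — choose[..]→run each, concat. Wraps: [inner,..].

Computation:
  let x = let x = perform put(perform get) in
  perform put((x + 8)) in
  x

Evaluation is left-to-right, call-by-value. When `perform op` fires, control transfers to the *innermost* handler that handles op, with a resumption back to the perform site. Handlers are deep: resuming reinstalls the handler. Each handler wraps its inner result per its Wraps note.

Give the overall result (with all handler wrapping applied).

Answer: [(0, 8)]

Evaluation trace:
get @ H0 ⇒ 3
put(3) @ H0 ⇒ s:=3
put(8) @ H0 ⇒ s:=8
H0 returns (0, 8)
H1 returns (0, 8)
H2 returns [(0, 8)]
= [(0, 8)]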